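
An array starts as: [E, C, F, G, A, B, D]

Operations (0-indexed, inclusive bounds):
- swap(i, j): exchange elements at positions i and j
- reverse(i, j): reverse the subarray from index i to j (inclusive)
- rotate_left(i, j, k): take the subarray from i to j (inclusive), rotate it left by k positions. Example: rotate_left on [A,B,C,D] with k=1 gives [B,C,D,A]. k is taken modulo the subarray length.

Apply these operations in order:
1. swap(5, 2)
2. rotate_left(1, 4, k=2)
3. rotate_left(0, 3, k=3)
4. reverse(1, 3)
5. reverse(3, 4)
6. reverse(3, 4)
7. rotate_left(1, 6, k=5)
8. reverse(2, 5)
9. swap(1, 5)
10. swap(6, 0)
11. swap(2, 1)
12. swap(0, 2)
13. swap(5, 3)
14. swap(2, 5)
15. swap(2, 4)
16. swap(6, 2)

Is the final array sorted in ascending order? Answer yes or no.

Answer: yes

Derivation:
After 1 (swap(5, 2)): [E, C, B, G, A, F, D]
After 2 (rotate_left(1, 4, k=2)): [E, G, A, C, B, F, D]
After 3 (rotate_left(0, 3, k=3)): [C, E, G, A, B, F, D]
After 4 (reverse(1, 3)): [C, A, G, E, B, F, D]
After 5 (reverse(3, 4)): [C, A, G, B, E, F, D]
After 6 (reverse(3, 4)): [C, A, G, E, B, F, D]
After 7 (rotate_left(1, 6, k=5)): [C, D, A, G, E, B, F]
After 8 (reverse(2, 5)): [C, D, B, E, G, A, F]
After 9 (swap(1, 5)): [C, A, B, E, G, D, F]
After 10 (swap(6, 0)): [F, A, B, E, G, D, C]
After 11 (swap(2, 1)): [F, B, A, E, G, D, C]
After 12 (swap(0, 2)): [A, B, F, E, G, D, C]
After 13 (swap(5, 3)): [A, B, F, D, G, E, C]
After 14 (swap(2, 5)): [A, B, E, D, G, F, C]
After 15 (swap(2, 4)): [A, B, G, D, E, F, C]
After 16 (swap(6, 2)): [A, B, C, D, E, F, G]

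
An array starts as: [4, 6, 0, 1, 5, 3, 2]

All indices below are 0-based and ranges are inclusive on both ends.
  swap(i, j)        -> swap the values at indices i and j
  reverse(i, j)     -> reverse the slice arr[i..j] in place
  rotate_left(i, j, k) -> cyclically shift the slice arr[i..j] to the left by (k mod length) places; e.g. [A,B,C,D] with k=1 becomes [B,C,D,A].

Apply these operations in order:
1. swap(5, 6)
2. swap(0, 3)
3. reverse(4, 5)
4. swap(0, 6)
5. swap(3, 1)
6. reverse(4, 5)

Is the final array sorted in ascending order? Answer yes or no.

Answer: no

Derivation:
After 1 (swap(5, 6)): [4, 6, 0, 1, 5, 2, 3]
After 2 (swap(0, 3)): [1, 6, 0, 4, 5, 2, 3]
After 3 (reverse(4, 5)): [1, 6, 0, 4, 2, 5, 3]
After 4 (swap(0, 6)): [3, 6, 0, 4, 2, 5, 1]
After 5 (swap(3, 1)): [3, 4, 0, 6, 2, 5, 1]
After 6 (reverse(4, 5)): [3, 4, 0, 6, 5, 2, 1]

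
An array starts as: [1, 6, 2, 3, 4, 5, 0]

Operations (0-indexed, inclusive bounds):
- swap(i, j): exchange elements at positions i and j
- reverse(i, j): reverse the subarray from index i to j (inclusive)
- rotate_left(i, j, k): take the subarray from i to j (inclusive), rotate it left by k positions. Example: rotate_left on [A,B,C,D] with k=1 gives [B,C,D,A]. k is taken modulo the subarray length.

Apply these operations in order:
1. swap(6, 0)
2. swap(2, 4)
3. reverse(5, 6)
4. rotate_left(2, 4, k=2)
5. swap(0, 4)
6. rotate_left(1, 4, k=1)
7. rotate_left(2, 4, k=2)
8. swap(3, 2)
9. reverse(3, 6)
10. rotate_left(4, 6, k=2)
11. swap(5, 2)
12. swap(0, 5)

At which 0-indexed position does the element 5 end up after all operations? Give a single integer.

After 1 (swap(6, 0)): [0, 6, 2, 3, 4, 5, 1]
After 2 (swap(2, 4)): [0, 6, 4, 3, 2, 5, 1]
After 3 (reverse(5, 6)): [0, 6, 4, 3, 2, 1, 5]
After 4 (rotate_left(2, 4, k=2)): [0, 6, 2, 4, 3, 1, 5]
After 5 (swap(0, 4)): [3, 6, 2, 4, 0, 1, 5]
After 6 (rotate_left(1, 4, k=1)): [3, 2, 4, 0, 6, 1, 5]
After 7 (rotate_left(2, 4, k=2)): [3, 2, 6, 4, 0, 1, 5]
After 8 (swap(3, 2)): [3, 2, 4, 6, 0, 1, 5]
After 9 (reverse(3, 6)): [3, 2, 4, 5, 1, 0, 6]
After 10 (rotate_left(4, 6, k=2)): [3, 2, 4, 5, 6, 1, 0]
After 11 (swap(5, 2)): [3, 2, 1, 5, 6, 4, 0]
After 12 (swap(0, 5)): [4, 2, 1, 5, 6, 3, 0]

Answer: 3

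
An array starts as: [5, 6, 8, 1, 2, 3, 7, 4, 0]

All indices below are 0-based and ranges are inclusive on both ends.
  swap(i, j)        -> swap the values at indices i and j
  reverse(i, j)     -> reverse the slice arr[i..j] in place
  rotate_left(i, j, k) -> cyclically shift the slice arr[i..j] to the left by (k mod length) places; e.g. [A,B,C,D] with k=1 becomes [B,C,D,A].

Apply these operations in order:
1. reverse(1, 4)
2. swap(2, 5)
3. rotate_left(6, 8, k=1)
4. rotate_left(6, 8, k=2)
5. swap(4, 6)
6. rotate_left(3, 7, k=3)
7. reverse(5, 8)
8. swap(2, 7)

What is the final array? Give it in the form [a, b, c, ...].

After 1 (reverse(1, 4)): [5, 2, 1, 8, 6, 3, 7, 4, 0]
After 2 (swap(2, 5)): [5, 2, 3, 8, 6, 1, 7, 4, 0]
After 3 (rotate_left(6, 8, k=1)): [5, 2, 3, 8, 6, 1, 4, 0, 7]
After 4 (rotate_left(6, 8, k=2)): [5, 2, 3, 8, 6, 1, 7, 4, 0]
After 5 (swap(4, 6)): [5, 2, 3, 8, 7, 1, 6, 4, 0]
After 6 (rotate_left(3, 7, k=3)): [5, 2, 3, 6, 4, 8, 7, 1, 0]
After 7 (reverse(5, 8)): [5, 2, 3, 6, 4, 0, 1, 7, 8]
After 8 (swap(2, 7)): [5, 2, 7, 6, 4, 0, 1, 3, 8]

Answer: [5, 2, 7, 6, 4, 0, 1, 3, 8]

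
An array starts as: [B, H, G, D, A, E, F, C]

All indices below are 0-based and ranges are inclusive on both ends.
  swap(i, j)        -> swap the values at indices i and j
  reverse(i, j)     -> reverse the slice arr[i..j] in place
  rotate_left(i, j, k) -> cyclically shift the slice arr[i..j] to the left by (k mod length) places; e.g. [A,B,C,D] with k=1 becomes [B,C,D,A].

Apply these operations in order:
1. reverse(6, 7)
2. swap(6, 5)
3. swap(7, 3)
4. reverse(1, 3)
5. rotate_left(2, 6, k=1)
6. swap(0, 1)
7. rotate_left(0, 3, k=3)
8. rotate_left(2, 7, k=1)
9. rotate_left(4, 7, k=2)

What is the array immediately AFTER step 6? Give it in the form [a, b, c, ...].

Answer: [F, B, H, A, C, E, G, D]

Derivation:
After 1 (reverse(6, 7)): [B, H, G, D, A, E, C, F]
After 2 (swap(6, 5)): [B, H, G, D, A, C, E, F]
After 3 (swap(7, 3)): [B, H, G, F, A, C, E, D]
After 4 (reverse(1, 3)): [B, F, G, H, A, C, E, D]
After 5 (rotate_left(2, 6, k=1)): [B, F, H, A, C, E, G, D]
After 6 (swap(0, 1)): [F, B, H, A, C, E, G, D]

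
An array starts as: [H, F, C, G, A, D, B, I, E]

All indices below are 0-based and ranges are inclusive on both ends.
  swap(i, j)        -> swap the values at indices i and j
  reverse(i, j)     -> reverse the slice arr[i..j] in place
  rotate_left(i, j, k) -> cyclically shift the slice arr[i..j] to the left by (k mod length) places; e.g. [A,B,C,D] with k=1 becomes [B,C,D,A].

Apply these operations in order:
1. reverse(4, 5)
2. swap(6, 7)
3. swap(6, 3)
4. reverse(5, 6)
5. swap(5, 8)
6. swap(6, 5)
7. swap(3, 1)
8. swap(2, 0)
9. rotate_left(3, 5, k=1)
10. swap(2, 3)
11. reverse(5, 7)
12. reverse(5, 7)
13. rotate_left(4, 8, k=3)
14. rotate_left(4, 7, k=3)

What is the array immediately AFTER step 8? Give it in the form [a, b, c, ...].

Answer: [C, I, H, F, D, A, E, B, G]

Derivation:
After 1 (reverse(4, 5)): [H, F, C, G, D, A, B, I, E]
After 2 (swap(6, 7)): [H, F, C, G, D, A, I, B, E]
After 3 (swap(6, 3)): [H, F, C, I, D, A, G, B, E]
After 4 (reverse(5, 6)): [H, F, C, I, D, G, A, B, E]
After 5 (swap(5, 8)): [H, F, C, I, D, E, A, B, G]
After 6 (swap(6, 5)): [H, F, C, I, D, A, E, B, G]
After 7 (swap(3, 1)): [H, I, C, F, D, A, E, B, G]
After 8 (swap(2, 0)): [C, I, H, F, D, A, E, B, G]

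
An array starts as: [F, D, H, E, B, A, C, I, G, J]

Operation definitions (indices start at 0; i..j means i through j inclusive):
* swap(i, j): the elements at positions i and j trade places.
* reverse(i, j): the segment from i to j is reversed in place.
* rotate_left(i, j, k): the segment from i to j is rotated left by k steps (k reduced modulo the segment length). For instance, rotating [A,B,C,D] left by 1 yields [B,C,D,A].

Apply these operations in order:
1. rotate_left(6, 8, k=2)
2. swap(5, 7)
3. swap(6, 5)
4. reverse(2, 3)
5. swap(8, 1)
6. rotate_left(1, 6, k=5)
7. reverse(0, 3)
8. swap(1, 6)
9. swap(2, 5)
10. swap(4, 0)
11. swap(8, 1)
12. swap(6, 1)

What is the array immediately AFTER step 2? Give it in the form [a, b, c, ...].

Answer: [F, D, H, E, B, C, G, A, I, J]

Derivation:
After 1 (rotate_left(6, 8, k=2)): [F, D, H, E, B, A, G, C, I, J]
After 2 (swap(5, 7)): [F, D, H, E, B, C, G, A, I, J]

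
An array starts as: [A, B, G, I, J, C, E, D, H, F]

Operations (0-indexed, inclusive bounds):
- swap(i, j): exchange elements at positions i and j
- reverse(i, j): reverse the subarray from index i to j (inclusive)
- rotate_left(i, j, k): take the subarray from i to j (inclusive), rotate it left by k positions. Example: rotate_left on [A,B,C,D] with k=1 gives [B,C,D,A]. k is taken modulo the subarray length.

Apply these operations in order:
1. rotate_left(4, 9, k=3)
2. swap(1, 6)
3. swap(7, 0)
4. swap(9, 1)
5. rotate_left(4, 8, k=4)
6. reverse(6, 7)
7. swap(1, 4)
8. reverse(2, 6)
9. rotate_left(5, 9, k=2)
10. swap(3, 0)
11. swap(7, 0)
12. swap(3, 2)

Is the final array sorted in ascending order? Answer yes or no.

Answer: no

Derivation:
After 1 (rotate_left(4, 9, k=3)): [A, B, G, I, D, H, F, J, C, E]
After 2 (swap(1, 6)): [A, F, G, I, D, H, B, J, C, E]
After 3 (swap(7, 0)): [J, F, G, I, D, H, B, A, C, E]
After 4 (swap(9, 1)): [J, E, G, I, D, H, B, A, C, F]
After 5 (rotate_left(4, 8, k=4)): [J, E, G, I, C, D, H, B, A, F]
After 6 (reverse(6, 7)): [J, E, G, I, C, D, B, H, A, F]
After 7 (swap(1, 4)): [J, C, G, I, E, D, B, H, A, F]
After 8 (reverse(2, 6)): [J, C, B, D, E, I, G, H, A, F]
After 9 (rotate_left(5, 9, k=2)): [J, C, B, D, E, H, A, F, I, G]
After 10 (swap(3, 0)): [D, C, B, J, E, H, A, F, I, G]
After 11 (swap(7, 0)): [F, C, B, J, E, H, A, D, I, G]
After 12 (swap(3, 2)): [F, C, J, B, E, H, A, D, I, G]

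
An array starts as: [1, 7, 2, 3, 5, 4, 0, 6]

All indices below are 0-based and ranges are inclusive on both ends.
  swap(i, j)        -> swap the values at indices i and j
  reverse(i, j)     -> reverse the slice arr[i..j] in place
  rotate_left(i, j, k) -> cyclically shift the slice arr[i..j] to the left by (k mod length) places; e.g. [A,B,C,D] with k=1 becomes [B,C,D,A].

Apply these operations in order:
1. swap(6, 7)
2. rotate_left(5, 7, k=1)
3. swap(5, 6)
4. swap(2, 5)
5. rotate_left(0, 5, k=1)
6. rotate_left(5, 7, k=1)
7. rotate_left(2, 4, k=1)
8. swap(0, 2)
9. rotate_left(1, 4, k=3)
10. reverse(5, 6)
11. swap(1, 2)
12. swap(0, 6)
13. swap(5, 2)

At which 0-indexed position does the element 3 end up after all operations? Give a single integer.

After 1 (swap(6, 7)): [1, 7, 2, 3, 5, 4, 6, 0]
After 2 (rotate_left(5, 7, k=1)): [1, 7, 2, 3, 5, 6, 0, 4]
After 3 (swap(5, 6)): [1, 7, 2, 3, 5, 0, 6, 4]
After 4 (swap(2, 5)): [1, 7, 0, 3, 5, 2, 6, 4]
After 5 (rotate_left(0, 5, k=1)): [7, 0, 3, 5, 2, 1, 6, 4]
After 6 (rotate_left(5, 7, k=1)): [7, 0, 3, 5, 2, 6, 4, 1]
After 7 (rotate_left(2, 4, k=1)): [7, 0, 5, 2, 3, 6, 4, 1]
After 8 (swap(0, 2)): [5, 0, 7, 2, 3, 6, 4, 1]
After 9 (rotate_left(1, 4, k=3)): [5, 3, 0, 7, 2, 6, 4, 1]
After 10 (reverse(5, 6)): [5, 3, 0, 7, 2, 4, 6, 1]
After 11 (swap(1, 2)): [5, 0, 3, 7, 2, 4, 6, 1]
After 12 (swap(0, 6)): [6, 0, 3, 7, 2, 4, 5, 1]
After 13 (swap(5, 2)): [6, 0, 4, 7, 2, 3, 5, 1]

Answer: 5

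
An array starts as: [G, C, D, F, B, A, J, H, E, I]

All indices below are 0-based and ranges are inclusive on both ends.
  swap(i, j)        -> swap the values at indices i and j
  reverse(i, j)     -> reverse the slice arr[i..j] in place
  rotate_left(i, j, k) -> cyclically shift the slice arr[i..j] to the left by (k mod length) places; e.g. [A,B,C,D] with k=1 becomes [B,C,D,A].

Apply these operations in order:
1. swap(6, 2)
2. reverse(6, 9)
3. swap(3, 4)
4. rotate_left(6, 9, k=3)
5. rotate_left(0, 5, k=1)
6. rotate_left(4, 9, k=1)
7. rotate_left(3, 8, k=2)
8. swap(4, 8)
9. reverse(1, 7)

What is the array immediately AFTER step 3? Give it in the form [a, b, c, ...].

After 1 (swap(6, 2)): [G, C, J, F, B, A, D, H, E, I]
After 2 (reverse(6, 9)): [G, C, J, F, B, A, I, E, H, D]
After 3 (swap(3, 4)): [G, C, J, B, F, A, I, E, H, D]

Answer: [G, C, J, B, F, A, I, E, H, D]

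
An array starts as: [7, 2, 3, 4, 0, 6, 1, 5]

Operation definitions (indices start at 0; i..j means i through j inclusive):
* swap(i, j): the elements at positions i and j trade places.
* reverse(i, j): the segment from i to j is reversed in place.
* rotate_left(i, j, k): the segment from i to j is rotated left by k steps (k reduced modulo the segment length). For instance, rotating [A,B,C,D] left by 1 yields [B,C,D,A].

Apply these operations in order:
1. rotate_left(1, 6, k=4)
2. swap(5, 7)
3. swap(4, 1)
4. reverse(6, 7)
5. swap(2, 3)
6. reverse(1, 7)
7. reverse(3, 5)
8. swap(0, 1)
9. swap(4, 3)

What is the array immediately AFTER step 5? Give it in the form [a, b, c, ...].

Answer: [7, 3, 2, 1, 6, 5, 4, 0]

Derivation:
After 1 (rotate_left(1, 6, k=4)): [7, 6, 1, 2, 3, 4, 0, 5]
After 2 (swap(5, 7)): [7, 6, 1, 2, 3, 5, 0, 4]
After 3 (swap(4, 1)): [7, 3, 1, 2, 6, 5, 0, 4]
After 4 (reverse(6, 7)): [7, 3, 1, 2, 6, 5, 4, 0]
After 5 (swap(2, 3)): [7, 3, 2, 1, 6, 5, 4, 0]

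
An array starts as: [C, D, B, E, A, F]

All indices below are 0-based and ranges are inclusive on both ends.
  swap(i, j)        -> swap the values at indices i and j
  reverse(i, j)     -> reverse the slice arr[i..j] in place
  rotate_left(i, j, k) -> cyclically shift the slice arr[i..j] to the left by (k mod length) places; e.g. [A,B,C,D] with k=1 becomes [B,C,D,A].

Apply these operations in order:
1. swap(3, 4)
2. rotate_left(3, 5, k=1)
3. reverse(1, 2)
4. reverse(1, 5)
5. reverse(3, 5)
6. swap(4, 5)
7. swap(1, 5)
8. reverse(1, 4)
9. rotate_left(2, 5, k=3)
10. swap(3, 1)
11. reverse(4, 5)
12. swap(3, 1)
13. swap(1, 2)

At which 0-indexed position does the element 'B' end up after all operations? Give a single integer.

Answer: 3

Derivation:
After 1 (swap(3, 4)): [C, D, B, A, E, F]
After 2 (rotate_left(3, 5, k=1)): [C, D, B, E, F, A]
After 3 (reverse(1, 2)): [C, B, D, E, F, A]
After 4 (reverse(1, 5)): [C, A, F, E, D, B]
After 5 (reverse(3, 5)): [C, A, F, B, D, E]
After 6 (swap(4, 5)): [C, A, F, B, E, D]
After 7 (swap(1, 5)): [C, D, F, B, E, A]
After 8 (reverse(1, 4)): [C, E, B, F, D, A]
After 9 (rotate_left(2, 5, k=3)): [C, E, A, B, F, D]
After 10 (swap(3, 1)): [C, B, A, E, F, D]
After 11 (reverse(4, 5)): [C, B, A, E, D, F]
After 12 (swap(3, 1)): [C, E, A, B, D, F]
After 13 (swap(1, 2)): [C, A, E, B, D, F]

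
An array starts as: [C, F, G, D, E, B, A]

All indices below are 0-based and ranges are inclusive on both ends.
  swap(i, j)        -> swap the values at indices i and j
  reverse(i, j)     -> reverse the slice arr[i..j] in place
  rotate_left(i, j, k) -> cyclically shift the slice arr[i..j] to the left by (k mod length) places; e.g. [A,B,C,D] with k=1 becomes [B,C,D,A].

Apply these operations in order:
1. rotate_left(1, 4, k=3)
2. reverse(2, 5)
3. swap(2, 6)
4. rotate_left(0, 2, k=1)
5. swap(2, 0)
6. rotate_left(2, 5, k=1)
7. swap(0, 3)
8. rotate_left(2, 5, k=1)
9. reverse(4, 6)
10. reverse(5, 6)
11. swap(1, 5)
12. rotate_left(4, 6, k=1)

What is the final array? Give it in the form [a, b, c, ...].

Answer: [G, E, C, F, A, D, B]

Derivation:
After 1 (rotate_left(1, 4, k=3)): [C, E, F, G, D, B, A]
After 2 (reverse(2, 5)): [C, E, B, D, G, F, A]
After 3 (swap(2, 6)): [C, E, A, D, G, F, B]
After 4 (rotate_left(0, 2, k=1)): [E, A, C, D, G, F, B]
After 5 (swap(2, 0)): [C, A, E, D, G, F, B]
After 6 (rotate_left(2, 5, k=1)): [C, A, D, G, F, E, B]
After 7 (swap(0, 3)): [G, A, D, C, F, E, B]
After 8 (rotate_left(2, 5, k=1)): [G, A, C, F, E, D, B]
After 9 (reverse(4, 6)): [G, A, C, F, B, D, E]
After 10 (reverse(5, 6)): [G, A, C, F, B, E, D]
After 11 (swap(1, 5)): [G, E, C, F, B, A, D]
After 12 (rotate_left(4, 6, k=1)): [G, E, C, F, A, D, B]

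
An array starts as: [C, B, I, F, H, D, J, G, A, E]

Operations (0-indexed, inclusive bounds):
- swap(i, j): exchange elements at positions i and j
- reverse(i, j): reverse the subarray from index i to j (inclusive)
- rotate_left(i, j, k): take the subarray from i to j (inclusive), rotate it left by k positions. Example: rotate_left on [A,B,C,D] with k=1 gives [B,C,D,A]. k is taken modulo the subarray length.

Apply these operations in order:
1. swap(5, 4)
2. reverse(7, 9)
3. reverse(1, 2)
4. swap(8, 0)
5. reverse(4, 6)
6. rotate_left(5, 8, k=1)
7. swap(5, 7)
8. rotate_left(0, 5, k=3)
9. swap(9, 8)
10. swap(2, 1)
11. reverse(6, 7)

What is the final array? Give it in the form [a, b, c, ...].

After 1 (swap(5, 4)): [C, B, I, F, D, H, J, G, A, E]
After 2 (reverse(7, 9)): [C, B, I, F, D, H, J, E, A, G]
After 3 (reverse(1, 2)): [C, I, B, F, D, H, J, E, A, G]
After 4 (swap(8, 0)): [A, I, B, F, D, H, J, E, C, G]
After 5 (reverse(4, 6)): [A, I, B, F, J, H, D, E, C, G]
After 6 (rotate_left(5, 8, k=1)): [A, I, B, F, J, D, E, C, H, G]
After 7 (swap(5, 7)): [A, I, B, F, J, C, E, D, H, G]
After 8 (rotate_left(0, 5, k=3)): [F, J, C, A, I, B, E, D, H, G]
After 9 (swap(9, 8)): [F, J, C, A, I, B, E, D, G, H]
After 10 (swap(2, 1)): [F, C, J, A, I, B, E, D, G, H]
After 11 (reverse(6, 7)): [F, C, J, A, I, B, D, E, G, H]

Answer: [F, C, J, A, I, B, D, E, G, H]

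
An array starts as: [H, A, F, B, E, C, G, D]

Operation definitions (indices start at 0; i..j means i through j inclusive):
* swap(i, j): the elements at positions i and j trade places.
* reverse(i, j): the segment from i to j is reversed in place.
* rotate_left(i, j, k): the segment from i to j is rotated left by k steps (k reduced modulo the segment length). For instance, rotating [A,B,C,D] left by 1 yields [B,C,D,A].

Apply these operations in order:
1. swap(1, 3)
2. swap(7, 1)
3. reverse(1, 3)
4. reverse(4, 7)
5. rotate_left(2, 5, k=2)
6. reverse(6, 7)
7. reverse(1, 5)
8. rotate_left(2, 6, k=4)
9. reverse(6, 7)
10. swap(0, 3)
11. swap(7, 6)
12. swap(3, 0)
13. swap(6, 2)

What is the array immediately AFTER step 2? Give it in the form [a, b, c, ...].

Answer: [H, D, F, A, E, C, G, B]

Derivation:
After 1 (swap(1, 3)): [H, B, F, A, E, C, G, D]
After 2 (swap(7, 1)): [H, D, F, A, E, C, G, B]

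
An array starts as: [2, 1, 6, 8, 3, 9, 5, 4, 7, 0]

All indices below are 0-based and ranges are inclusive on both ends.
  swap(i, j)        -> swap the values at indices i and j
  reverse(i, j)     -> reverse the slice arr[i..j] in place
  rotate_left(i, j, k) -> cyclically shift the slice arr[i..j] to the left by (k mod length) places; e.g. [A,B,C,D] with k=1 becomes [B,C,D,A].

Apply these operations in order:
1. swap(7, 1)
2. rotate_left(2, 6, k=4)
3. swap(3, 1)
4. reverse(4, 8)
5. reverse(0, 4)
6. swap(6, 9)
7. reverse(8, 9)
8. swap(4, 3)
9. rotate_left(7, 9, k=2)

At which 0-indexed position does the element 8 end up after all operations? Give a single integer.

Answer: 7

Derivation:
After 1 (swap(7, 1)): [2, 4, 6, 8, 3, 9, 5, 1, 7, 0]
After 2 (rotate_left(2, 6, k=4)): [2, 4, 5, 6, 8, 3, 9, 1, 7, 0]
After 3 (swap(3, 1)): [2, 6, 5, 4, 8, 3, 9, 1, 7, 0]
After 4 (reverse(4, 8)): [2, 6, 5, 4, 7, 1, 9, 3, 8, 0]
After 5 (reverse(0, 4)): [7, 4, 5, 6, 2, 1, 9, 3, 8, 0]
After 6 (swap(6, 9)): [7, 4, 5, 6, 2, 1, 0, 3, 8, 9]
After 7 (reverse(8, 9)): [7, 4, 5, 6, 2, 1, 0, 3, 9, 8]
After 8 (swap(4, 3)): [7, 4, 5, 2, 6, 1, 0, 3, 9, 8]
After 9 (rotate_left(7, 9, k=2)): [7, 4, 5, 2, 6, 1, 0, 8, 3, 9]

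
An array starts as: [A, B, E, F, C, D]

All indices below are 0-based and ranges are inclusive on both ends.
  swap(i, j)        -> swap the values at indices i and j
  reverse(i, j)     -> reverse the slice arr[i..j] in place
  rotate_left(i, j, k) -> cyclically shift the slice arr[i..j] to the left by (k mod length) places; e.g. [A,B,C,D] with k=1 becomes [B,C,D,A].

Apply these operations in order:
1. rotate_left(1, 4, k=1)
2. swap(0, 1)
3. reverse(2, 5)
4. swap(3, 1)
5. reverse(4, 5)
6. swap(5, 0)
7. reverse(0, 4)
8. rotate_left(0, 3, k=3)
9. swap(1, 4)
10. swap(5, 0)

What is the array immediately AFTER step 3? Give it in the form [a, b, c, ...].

After 1 (rotate_left(1, 4, k=1)): [A, E, F, C, B, D]
After 2 (swap(0, 1)): [E, A, F, C, B, D]
After 3 (reverse(2, 5)): [E, A, D, B, C, F]

Answer: [E, A, D, B, C, F]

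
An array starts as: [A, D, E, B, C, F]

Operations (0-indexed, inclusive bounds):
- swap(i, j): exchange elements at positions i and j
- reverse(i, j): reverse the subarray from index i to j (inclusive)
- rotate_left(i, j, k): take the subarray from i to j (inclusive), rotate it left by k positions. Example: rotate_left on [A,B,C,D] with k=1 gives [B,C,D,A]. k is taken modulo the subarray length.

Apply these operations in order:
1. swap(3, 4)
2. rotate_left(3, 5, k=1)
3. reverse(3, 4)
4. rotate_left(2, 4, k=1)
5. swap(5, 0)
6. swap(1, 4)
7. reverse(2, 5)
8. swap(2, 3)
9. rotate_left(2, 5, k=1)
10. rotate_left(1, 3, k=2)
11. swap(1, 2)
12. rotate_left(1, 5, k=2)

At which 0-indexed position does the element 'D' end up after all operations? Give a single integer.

Answer: 3

Derivation:
After 1 (swap(3, 4)): [A, D, E, C, B, F]
After 2 (rotate_left(3, 5, k=1)): [A, D, E, B, F, C]
After 3 (reverse(3, 4)): [A, D, E, F, B, C]
After 4 (rotate_left(2, 4, k=1)): [A, D, F, B, E, C]
After 5 (swap(5, 0)): [C, D, F, B, E, A]
After 6 (swap(1, 4)): [C, E, F, B, D, A]
After 7 (reverse(2, 5)): [C, E, A, D, B, F]
After 8 (swap(2, 3)): [C, E, D, A, B, F]
After 9 (rotate_left(2, 5, k=1)): [C, E, A, B, F, D]
After 10 (rotate_left(1, 3, k=2)): [C, B, E, A, F, D]
After 11 (swap(1, 2)): [C, E, B, A, F, D]
After 12 (rotate_left(1, 5, k=2)): [C, A, F, D, E, B]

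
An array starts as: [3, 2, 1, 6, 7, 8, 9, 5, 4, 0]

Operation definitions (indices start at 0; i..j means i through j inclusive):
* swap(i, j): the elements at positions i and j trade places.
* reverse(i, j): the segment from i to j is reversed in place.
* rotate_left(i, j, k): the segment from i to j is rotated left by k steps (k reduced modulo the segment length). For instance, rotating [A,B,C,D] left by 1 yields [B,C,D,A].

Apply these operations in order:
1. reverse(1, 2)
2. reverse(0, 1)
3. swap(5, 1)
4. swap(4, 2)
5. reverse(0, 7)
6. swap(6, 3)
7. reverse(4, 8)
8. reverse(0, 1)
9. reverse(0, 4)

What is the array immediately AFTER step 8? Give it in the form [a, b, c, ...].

Answer: [9, 5, 3, 8, 4, 1, 2, 7, 6, 0]

Derivation:
After 1 (reverse(1, 2)): [3, 1, 2, 6, 7, 8, 9, 5, 4, 0]
After 2 (reverse(0, 1)): [1, 3, 2, 6, 7, 8, 9, 5, 4, 0]
After 3 (swap(5, 1)): [1, 8, 2, 6, 7, 3, 9, 5, 4, 0]
After 4 (swap(4, 2)): [1, 8, 7, 6, 2, 3, 9, 5, 4, 0]
After 5 (reverse(0, 7)): [5, 9, 3, 2, 6, 7, 8, 1, 4, 0]
After 6 (swap(6, 3)): [5, 9, 3, 8, 6, 7, 2, 1, 4, 0]
After 7 (reverse(4, 8)): [5, 9, 3, 8, 4, 1, 2, 7, 6, 0]
After 8 (reverse(0, 1)): [9, 5, 3, 8, 4, 1, 2, 7, 6, 0]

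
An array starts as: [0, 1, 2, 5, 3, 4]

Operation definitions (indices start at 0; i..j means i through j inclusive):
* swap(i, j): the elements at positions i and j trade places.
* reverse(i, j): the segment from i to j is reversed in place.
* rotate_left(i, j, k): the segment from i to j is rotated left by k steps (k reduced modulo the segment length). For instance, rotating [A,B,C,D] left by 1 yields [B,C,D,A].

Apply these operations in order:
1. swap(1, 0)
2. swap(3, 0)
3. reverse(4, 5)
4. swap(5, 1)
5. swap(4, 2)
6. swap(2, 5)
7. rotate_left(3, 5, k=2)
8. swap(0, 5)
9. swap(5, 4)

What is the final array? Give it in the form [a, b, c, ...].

After 1 (swap(1, 0)): [1, 0, 2, 5, 3, 4]
After 2 (swap(3, 0)): [5, 0, 2, 1, 3, 4]
After 3 (reverse(4, 5)): [5, 0, 2, 1, 4, 3]
After 4 (swap(5, 1)): [5, 3, 2, 1, 4, 0]
After 5 (swap(4, 2)): [5, 3, 4, 1, 2, 0]
After 6 (swap(2, 5)): [5, 3, 0, 1, 2, 4]
After 7 (rotate_left(3, 5, k=2)): [5, 3, 0, 4, 1, 2]
After 8 (swap(0, 5)): [2, 3, 0, 4, 1, 5]
After 9 (swap(5, 4)): [2, 3, 0, 4, 5, 1]

Answer: [2, 3, 0, 4, 5, 1]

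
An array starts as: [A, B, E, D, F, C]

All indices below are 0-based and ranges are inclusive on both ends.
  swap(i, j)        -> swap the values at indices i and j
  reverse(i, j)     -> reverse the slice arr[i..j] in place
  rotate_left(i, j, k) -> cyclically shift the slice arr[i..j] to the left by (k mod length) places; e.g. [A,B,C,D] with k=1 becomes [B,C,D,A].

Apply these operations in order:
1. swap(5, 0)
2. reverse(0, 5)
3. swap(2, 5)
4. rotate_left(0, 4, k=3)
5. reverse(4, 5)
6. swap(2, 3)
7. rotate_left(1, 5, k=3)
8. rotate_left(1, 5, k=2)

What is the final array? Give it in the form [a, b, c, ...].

Answer: [E, B, F, A, D, C]

Derivation:
After 1 (swap(5, 0)): [C, B, E, D, F, A]
After 2 (reverse(0, 5)): [A, F, D, E, B, C]
After 3 (swap(2, 5)): [A, F, C, E, B, D]
After 4 (rotate_left(0, 4, k=3)): [E, B, A, F, C, D]
After 5 (reverse(4, 5)): [E, B, A, F, D, C]
After 6 (swap(2, 3)): [E, B, F, A, D, C]
After 7 (rotate_left(1, 5, k=3)): [E, D, C, B, F, A]
After 8 (rotate_left(1, 5, k=2)): [E, B, F, A, D, C]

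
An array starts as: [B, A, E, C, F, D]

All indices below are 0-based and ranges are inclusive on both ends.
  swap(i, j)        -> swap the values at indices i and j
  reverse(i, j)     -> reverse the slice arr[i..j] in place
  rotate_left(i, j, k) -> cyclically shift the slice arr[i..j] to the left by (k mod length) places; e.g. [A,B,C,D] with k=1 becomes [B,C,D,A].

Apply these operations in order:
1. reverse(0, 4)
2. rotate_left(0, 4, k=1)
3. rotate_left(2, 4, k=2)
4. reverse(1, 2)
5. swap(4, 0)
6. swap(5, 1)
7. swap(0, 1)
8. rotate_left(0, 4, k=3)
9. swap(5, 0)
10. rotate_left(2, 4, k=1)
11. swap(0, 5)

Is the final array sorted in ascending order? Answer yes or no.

Answer: no

Derivation:
After 1 (reverse(0, 4)): [F, C, E, A, B, D]
After 2 (rotate_left(0, 4, k=1)): [C, E, A, B, F, D]
After 3 (rotate_left(2, 4, k=2)): [C, E, F, A, B, D]
After 4 (reverse(1, 2)): [C, F, E, A, B, D]
After 5 (swap(4, 0)): [B, F, E, A, C, D]
After 6 (swap(5, 1)): [B, D, E, A, C, F]
After 7 (swap(0, 1)): [D, B, E, A, C, F]
After 8 (rotate_left(0, 4, k=3)): [A, C, D, B, E, F]
After 9 (swap(5, 0)): [F, C, D, B, E, A]
After 10 (rotate_left(2, 4, k=1)): [F, C, B, E, D, A]
After 11 (swap(0, 5)): [A, C, B, E, D, F]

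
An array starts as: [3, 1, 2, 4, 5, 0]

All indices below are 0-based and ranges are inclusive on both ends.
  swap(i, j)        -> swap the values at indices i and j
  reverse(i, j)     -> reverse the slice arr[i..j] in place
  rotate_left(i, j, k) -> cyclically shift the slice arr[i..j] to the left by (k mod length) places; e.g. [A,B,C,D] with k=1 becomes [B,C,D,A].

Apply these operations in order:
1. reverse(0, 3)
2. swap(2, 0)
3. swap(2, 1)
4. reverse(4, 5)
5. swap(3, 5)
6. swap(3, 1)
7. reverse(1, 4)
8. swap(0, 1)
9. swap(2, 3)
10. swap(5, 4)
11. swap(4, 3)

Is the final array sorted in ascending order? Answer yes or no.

After 1 (reverse(0, 3)): [4, 2, 1, 3, 5, 0]
After 2 (swap(2, 0)): [1, 2, 4, 3, 5, 0]
After 3 (swap(2, 1)): [1, 4, 2, 3, 5, 0]
After 4 (reverse(4, 5)): [1, 4, 2, 3, 0, 5]
After 5 (swap(3, 5)): [1, 4, 2, 5, 0, 3]
After 6 (swap(3, 1)): [1, 5, 2, 4, 0, 3]
After 7 (reverse(1, 4)): [1, 0, 4, 2, 5, 3]
After 8 (swap(0, 1)): [0, 1, 4, 2, 5, 3]
After 9 (swap(2, 3)): [0, 1, 2, 4, 5, 3]
After 10 (swap(5, 4)): [0, 1, 2, 4, 3, 5]
After 11 (swap(4, 3)): [0, 1, 2, 3, 4, 5]

Answer: yes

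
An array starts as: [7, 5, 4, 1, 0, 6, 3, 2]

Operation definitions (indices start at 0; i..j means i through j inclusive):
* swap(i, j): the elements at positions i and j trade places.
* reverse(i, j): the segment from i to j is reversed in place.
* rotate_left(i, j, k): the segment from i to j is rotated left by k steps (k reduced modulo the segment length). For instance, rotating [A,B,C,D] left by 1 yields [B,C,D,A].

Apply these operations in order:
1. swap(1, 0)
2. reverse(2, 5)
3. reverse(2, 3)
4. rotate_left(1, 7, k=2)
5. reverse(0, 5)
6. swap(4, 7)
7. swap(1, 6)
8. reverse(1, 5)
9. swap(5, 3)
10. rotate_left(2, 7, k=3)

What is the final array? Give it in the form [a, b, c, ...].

Answer: [2, 5, 1, 3, 6, 0, 7, 4]

Derivation:
After 1 (swap(1, 0)): [5, 7, 4, 1, 0, 6, 3, 2]
After 2 (reverse(2, 5)): [5, 7, 6, 0, 1, 4, 3, 2]
After 3 (reverse(2, 3)): [5, 7, 0, 6, 1, 4, 3, 2]
After 4 (rotate_left(1, 7, k=2)): [5, 6, 1, 4, 3, 2, 7, 0]
After 5 (reverse(0, 5)): [2, 3, 4, 1, 6, 5, 7, 0]
After 6 (swap(4, 7)): [2, 3, 4, 1, 0, 5, 7, 6]
After 7 (swap(1, 6)): [2, 7, 4, 1, 0, 5, 3, 6]
After 8 (reverse(1, 5)): [2, 5, 0, 1, 4, 7, 3, 6]
After 9 (swap(5, 3)): [2, 5, 0, 7, 4, 1, 3, 6]
After 10 (rotate_left(2, 7, k=3)): [2, 5, 1, 3, 6, 0, 7, 4]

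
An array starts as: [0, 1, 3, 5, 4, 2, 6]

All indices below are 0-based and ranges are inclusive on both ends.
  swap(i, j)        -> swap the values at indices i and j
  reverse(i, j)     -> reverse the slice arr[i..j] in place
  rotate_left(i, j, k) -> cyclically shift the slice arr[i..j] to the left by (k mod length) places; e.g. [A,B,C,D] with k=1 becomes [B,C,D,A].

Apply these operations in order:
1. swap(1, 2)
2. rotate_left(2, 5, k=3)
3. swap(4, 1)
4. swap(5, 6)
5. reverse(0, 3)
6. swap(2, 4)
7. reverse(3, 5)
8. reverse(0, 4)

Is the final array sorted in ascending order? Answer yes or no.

Answer: no

Derivation:
After 1 (swap(1, 2)): [0, 3, 1, 5, 4, 2, 6]
After 2 (rotate_left(2, 5, k=3)): [0, 3, 2, 1, 5, 4, 6]
After 3 (swap(4, 1)): [0, 5, 2, 1, 3, 4, 6]
After 4 (swap(5, 6)): [0, 5, 2, 1, 3, 6, 4]
After 5 (reverse(0, 3)): [1, 2, 5, 0, 3, 6, 4]
After 6 (swap(2, 4)): [1, 2, 3, 0, 5, 6, 4]
After 7 (reverse(3, 5)): [1, 2, 3, 6, 5, 0, 4]
After 8 (reverse(0, 4)): [5, 6, 3, 2, 1, 0, 4]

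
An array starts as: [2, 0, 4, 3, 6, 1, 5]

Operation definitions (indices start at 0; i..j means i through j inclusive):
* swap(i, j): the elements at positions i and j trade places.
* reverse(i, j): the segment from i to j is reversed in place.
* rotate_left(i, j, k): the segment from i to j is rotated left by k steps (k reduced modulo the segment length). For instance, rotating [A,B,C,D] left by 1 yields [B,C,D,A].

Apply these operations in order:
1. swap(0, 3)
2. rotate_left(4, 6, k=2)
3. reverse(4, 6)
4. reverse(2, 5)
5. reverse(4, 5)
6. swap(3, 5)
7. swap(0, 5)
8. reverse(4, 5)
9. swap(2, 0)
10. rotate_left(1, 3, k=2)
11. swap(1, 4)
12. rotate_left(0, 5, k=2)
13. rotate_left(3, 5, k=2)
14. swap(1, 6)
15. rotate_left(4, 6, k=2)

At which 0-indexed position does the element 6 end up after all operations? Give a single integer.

After 1 (swap(0, 3)): [3, 0, 4, 2, 6, 1, 5]
After 2 (rotate_left(4, 6, k=2)): [3, 0, 4, 2, 5, 6, 1]
After 3 (reverse(4, 6)): [3, 0, 4, 2, 1, 6, 5]
After 4 (reverse(2, 5)): [3, 0, 6, 1, 2, 4, 5]
After 5 (reverse(4, 5)): [3, 0, 6, 1, 4, 2, 5]
After 6 (swap(3, 5)): [3, 0, 6, 2, 4, 1, 5]
After 7 (swap(0, 5)): [1, 0, 6, 2, 4, 3, 5]
After 8 (reverse(4, 5)): [1, 0, 6, 2, 3, 4, 5]
After 9 (swap(2, 0)): [6, 0, 1, 2, 3, 4, 5]
After 10 (rotate_left(1, 3, k=2)): [6, 2, 0, 1, 3, 4, 5]
After 11 (swap(1, 4)): [6, 3, 0, 1, 2, 4, 5]
After 12 (rotate_left(0, 5, k=2)): [0, 1, 2, 4, 6, 3, 5]
After 13 (rotate_left(3, 5, k=2)): [0, 1, 2, 3, 4, 6, 5]
After 14 (swap(1, 6)): [0, 5, 2, 3, 4, 6, 1]
After 15 (rotate_left(4, 6, k=2)): [0, 5, 2, 3, 1, 4, 6]

Answer: 6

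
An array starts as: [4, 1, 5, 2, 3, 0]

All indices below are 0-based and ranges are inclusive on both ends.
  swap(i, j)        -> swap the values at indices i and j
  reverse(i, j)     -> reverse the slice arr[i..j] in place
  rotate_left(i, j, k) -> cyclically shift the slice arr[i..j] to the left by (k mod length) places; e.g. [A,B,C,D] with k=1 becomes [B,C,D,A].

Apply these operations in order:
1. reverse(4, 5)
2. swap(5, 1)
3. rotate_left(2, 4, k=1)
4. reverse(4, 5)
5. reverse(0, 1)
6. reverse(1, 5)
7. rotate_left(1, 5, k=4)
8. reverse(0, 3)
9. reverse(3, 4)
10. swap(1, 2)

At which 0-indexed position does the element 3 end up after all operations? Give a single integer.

After 1 (reverse(4, 5)): [4, 1, 5, 2, 0, 3]
After 2 (swap(5, 1)): [4, 3, 5, 2, 0, 1]
After 3 (rotate_left(2, 4, k=1)): [4, 3, 2, 0, 5, 1]
After 4 (reverse(4, 5)): [4, 3, 2, 0, 1, 5]
After 5 (reverse(0, 1)): [3, 4, 2, 0, 1, 5]
After 6 (reverse(1, 5)): [3, 5, 1, 0, 2, 4]
After 7 (rotate_left(1, 5, k=4)): [3, 4, 5, 1, 0, 2]
After 8 (reverse(0, 3)): [1, 5, 4, 3, 0, 2]
After 9 (reverse(3, 4)): [1, 5, 4, 0, 3, 2]
After 10 (swap(1, 2)): [1, 4, 5, 0, 3, 2]

Answer: 4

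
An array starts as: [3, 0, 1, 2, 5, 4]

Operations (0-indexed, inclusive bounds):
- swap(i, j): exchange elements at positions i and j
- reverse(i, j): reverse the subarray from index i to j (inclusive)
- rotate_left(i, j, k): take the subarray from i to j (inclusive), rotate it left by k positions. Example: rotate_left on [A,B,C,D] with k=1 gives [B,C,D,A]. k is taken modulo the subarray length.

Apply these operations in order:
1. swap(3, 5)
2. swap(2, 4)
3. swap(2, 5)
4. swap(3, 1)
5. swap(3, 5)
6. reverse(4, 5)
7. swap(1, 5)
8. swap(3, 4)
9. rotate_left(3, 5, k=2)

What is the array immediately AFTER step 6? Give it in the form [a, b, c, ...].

Answer: [3, 4, 2, 5, 0, 1]

Derivation:
After 1 (swap(3, 5)): [3, 0, 1, 4, 5, 2]
After 2 (swap(2, 4)): [3, 0, 5, 4, 1, 2]
After 3 (swap(2, 5)): [3, 0, 2, 4, 1, 5]
After 4 (swap(3, 1)): [3, 4, 2, 0, 1, 5]
After 5 (swap(3, 5)): [3, 4, 2, 5, 1, 0]
After 6 (reverse(4, 5)): [3, 4, 2, 5, 0, 1]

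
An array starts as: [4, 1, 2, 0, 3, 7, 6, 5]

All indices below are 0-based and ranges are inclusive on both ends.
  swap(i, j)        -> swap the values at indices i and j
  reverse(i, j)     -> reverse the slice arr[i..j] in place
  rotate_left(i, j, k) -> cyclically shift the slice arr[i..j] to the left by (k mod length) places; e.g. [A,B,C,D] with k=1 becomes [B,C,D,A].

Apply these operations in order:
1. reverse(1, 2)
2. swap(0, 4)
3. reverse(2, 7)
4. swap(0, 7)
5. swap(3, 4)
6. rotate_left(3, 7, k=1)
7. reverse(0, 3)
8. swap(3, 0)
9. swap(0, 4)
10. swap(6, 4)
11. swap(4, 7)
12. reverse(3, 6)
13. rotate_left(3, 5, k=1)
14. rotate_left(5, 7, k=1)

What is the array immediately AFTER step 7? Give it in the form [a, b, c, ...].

Answer: [6, 5, 2, 1, 4, 0, 3, 7]

Derivation:
After 1 (reverse(1, 2)): [4, 2, 1, 0, 3, 7, 6, 5]
After 2 (swap(0, 4)): [3, 2, 1, 0, 4, 7, 6, 5]
After 3 (reverse(2, 7)): [3, 2, 5, 6, 7, 4, 0, 1]
After 4 (swap(0, 7)): [1, 2, 5, 6, 7, 4, 0, 3]
After 5 (swap(3, 4)): [1, 2, 5, 7, 6, 4, 0, 3]
After 6 (rotate_left(3, 7, k=1)): [1, 2, 5, 6, 4, 0, 3, 7]
After 7 (reverse(0, 3)): [6, 5, 2, 1, 4, 0, 3, 7]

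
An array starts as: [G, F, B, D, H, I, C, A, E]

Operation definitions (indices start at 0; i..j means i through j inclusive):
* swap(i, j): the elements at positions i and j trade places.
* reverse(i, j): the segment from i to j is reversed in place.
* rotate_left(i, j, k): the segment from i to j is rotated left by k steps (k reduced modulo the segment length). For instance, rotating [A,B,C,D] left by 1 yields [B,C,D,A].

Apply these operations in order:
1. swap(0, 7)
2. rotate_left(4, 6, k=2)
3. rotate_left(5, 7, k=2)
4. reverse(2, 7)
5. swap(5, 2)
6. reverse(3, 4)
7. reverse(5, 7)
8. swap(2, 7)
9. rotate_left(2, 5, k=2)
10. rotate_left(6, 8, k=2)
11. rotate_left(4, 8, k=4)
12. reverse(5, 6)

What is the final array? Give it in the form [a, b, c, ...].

After 1 (swap(0, 7)): [A, F, B, D, H, I, C, G, E]
After 2 (rotate_left(4, 6, k=2)): [A, F, B, D, C, H, I, G, E]
After 3 (rotate_left(5, 7, k=2)): [A, F, B, D, C, G, H, I, E]
After 4 (reverse(2, 7)): [A, F, I, H, G, C, D, B, E]
After 5 (swap(5, 2)): [A, F, C, H, G, I, D, B, E]
After 6 (reverse(3, 4)): [A, F, C, G, H, I, D, B, E]
After 7 (reverse(5, 7)): [A, F, C, G, H, B, D, I, E]
After 8 (swap(2, 7)): [A, F, I, G, H, B, D, C, E]
After 9 (rotate_left(2, 5, k=2)): [A, F, H, B, I, G, D, C, E]
After 10 (rotate_left(6, 8, k=2)): [A, F, H, B, I, G, E, D, C]
After 11 (rotate_left(4, 8, k=4)): [A, F, H, B, C, I, G, E, D]
After 12 (reverse(5, 6)): [A, F, H, B, C, G, I, E, D]

Answer: [A, F, H, B, C, G, I, E, D]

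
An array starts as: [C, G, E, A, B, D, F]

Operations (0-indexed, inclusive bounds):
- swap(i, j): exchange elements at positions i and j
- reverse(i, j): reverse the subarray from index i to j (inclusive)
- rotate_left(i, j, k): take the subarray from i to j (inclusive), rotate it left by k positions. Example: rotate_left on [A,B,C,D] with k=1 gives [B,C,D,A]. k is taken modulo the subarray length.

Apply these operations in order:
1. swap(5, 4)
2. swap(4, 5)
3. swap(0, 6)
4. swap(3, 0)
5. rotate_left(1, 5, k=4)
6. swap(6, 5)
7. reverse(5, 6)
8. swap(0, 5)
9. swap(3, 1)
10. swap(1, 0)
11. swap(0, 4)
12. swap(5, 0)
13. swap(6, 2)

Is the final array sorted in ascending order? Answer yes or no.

After 1 (swap(5, 4)): [C, G, E, A, D, B, F]
After 2 (swap(4, 5)): [C, G, E, A, B, D, F]
After 3 (swap(0, 6)): [F, G, E, A, B, D, C]
After 4 (swap(3, 0)): [A, G, E, F, B, D, C]
After 5 (rotate_left(1, 5, k=4)): [A, D, G, E, F, B, C]
After 6 (swap(6, 5)): [A, D, G, E, F, C, B]
After 7 (reverse(5, 6)): [A, D, G, E, F, B, C]
After 8 (swap(0, 5)): [B, D, G, E, F, A, C]
After 9 (swap(3, 1)): [B, E, G, D, F, A, C]
After 10 (swap(1, 0)): [E, B, G, D, F, A, C]
After 11 (swap(0, 4)): [F, B, G, D, E, A, C]
After 12 (swap(5, 0)): [A, B, G, D, E, F, C]
After 13 (swap(6, 2)): [A, B, C, D, E, F, G]

Answer: yes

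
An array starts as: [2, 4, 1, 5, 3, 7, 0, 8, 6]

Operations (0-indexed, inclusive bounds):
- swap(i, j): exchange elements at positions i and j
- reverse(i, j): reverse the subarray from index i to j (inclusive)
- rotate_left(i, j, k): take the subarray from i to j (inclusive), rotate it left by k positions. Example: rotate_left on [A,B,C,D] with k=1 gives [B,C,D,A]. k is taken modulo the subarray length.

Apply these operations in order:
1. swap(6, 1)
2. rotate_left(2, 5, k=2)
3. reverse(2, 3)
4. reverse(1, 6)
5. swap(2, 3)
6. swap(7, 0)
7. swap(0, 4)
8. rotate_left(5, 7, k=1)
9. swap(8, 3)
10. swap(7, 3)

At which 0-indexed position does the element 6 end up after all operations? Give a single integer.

After 1 (swap(6, 1)): [2, 0, 1, 5, 3, 7, 4, 8, 6]
After 2 (rotate_left(2, 5, k=2)): [2, 0, 3, 7, 1, 5, 4, 8, 6]
After 3 (reverse(2, 3)): [2, 0, 7, 3, 1, 5, 4, 8, 6]
After 4 (reverse(1, 6)): [2, 4, 5, 1, 3, 7, 0, 8, 6]
After 5 (swap(2, 3)): [2, 4, 1, 5, 3, 7, 0, 8, 6]
After 6 (swap(7, 0)): [8, 4, 1, 5, 3, 7, 0, 2, 6]
After 7 (swap(0, 4)): [3, 4, 1, 5, 8, 7, 0, 2, 6]
After 8 (rotate_left(5, 7, k=1)): [3, 4, 1, 5, 8, 0, 2, 7, 6]
After 9 (swap(8, 3)): [3, 4, 1, 6, 8, 0, 2, 7, 5]
After 10 (swap(7, 3)): [3, 4, 1, 7, 8, 0, 2, 6, 5]

Answer: 7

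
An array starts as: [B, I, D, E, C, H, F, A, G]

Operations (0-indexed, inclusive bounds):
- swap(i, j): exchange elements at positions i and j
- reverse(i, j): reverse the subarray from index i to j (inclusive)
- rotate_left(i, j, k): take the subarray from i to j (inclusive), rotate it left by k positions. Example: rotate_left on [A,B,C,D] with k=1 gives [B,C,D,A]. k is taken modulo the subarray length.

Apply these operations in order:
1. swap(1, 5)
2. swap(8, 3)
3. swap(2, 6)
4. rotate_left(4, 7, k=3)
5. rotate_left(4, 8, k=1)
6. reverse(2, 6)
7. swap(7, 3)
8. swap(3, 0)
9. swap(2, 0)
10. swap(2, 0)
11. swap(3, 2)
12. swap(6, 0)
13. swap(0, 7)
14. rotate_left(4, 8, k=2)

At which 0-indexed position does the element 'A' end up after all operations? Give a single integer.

Answer: 6

Derivation:
After 1 (swap(1, 5)): [B, H, D, E, C, I, F, A, G]
After 2 (swap(8, 3)): [B, H, D, G, C, I, F, A, E]
After 3 (swap(2, 6)): [B, H, F, G, C, I, D, A, E]
After 4 (rotate_left(4, 7, k=3)): [B, H, F, G, A, C, I, D, E]
After 5 (rotate_left(4, 8, k=1)): [B, H, F, G, C, I, D, E, A]
After 6 (reverse(2, 6)): [B, H, D, I, C, G, F, E, A]
After 7 (swap(7, 3)): [B, H, D, E, C, G, F, I, A]
After 8 (swap(3, 0)): [E, H, D, B, C, G, F, I, A]
After 9 (swap(2, 0)): [D, H, E, B, C, G, F, I, A]
After 10 (swap(2, 0)): [E, H, D, B, C, G, F, I, A]
After 11 (swap(3, 2)): [E, H, B, D, C, G, F, I, A]
After 12 (swap(6, 0)): [F, H, B, D, C, G, E, I, A]
After 13 (swap(0, 7)): [I, H, B, D, C, G, E, F, A]
After 14 (rotate_left(4, 8, k=2)): [I, H, B, D, E, F, A, C, G]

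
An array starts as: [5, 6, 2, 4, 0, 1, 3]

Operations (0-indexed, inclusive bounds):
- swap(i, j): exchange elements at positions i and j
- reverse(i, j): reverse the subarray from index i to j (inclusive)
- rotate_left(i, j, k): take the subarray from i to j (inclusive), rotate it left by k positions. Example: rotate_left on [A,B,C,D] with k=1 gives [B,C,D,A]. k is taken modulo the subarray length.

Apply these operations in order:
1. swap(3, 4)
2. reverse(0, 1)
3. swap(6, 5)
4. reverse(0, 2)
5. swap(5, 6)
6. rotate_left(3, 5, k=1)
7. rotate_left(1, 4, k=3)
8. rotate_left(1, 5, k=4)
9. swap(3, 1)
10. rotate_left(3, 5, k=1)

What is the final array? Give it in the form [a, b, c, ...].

Answer: [2, 5, 1, 6, 4, 0, 3]

Derivation:
After 1 (swap(3, 4)): [5, 6, 2, 0, 4, 1, 3]
After 2 (reverse(0, 1)): [6, 5, 2, 0, 4, 1, 3]
After 3 (swap(6, 5)): [6, 5, 2, 0, 4, 3, 1]
After 4 (reverse(0, 2)): [2, 5, 6, 0, 4, 3, 1]
After 5 (swap(5, 6)): [2, 5, 6, 0, 4, 1, 3]
After 6 (rotate_left(3, 5, k=1)): [2, 5, 6, 4, 1, 0, 3]
After 7 (rotate_left(1, 4, k=3)): [2, 1, 5, 6, 4, 0, 3]
After 8 (rotate_left(1, 5, k=4)): [2, 0, 1, 5, 6, 4, 3]
After 9 (swap(3, 1)): [2, 5, 1, 0, 6, 4, 3]
After 10 (rotate_left(3, 5, k=1)): [2, 5, 1, 6, 4, 0, 3]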